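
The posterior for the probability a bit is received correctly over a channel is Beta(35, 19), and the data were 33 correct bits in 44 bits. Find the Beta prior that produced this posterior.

Beta(2, 8)

A Beta(α, β) prior with s successes and f failures in binomial data gives a Beta(α+s, β+f) posterior.
Subtract the data counts: 35−33=2, 19−11=8.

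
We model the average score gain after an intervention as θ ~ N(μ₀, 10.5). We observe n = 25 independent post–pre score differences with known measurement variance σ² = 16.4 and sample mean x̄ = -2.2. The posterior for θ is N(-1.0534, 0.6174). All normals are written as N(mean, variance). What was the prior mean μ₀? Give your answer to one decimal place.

With known observation variance, the Normal–Normal posterior has precision τ_n = τ₀ + n/σ² and mean μ_n = (τ₀μ₀ + (n/σ²)x̄)/τ_n.
Here τ₀ = 1/10.5 = 0.095238 and τ_data = 25/16.4 = 1.524390, so τ_n = 1.619628.
Rearranging for μ₀: μ₀ = (μ_n·τ_n − τ_data·x̄)/τ₀ = (-1.0534·1.619628 − 1.524390·-2.2) / 0.095238 = 1.647542/0.095238 ≈ 17.3.

μ₀ = 17.3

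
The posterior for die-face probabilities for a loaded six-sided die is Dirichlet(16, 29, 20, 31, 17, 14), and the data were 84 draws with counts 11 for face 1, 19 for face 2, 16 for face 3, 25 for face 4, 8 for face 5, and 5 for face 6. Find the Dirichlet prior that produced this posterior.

Dirichlet(5, 10, 4, 6, 9, 9)

For a Dirichlet(α) prior with multinomial counts c, the posterior is Dirichlet(α + c) componentwise.
Subtract each count from the matching posterior parameter: 16−11=5, 29−19=10, 20−16=4, 31−25=6, 17−8=9, 14−5=9.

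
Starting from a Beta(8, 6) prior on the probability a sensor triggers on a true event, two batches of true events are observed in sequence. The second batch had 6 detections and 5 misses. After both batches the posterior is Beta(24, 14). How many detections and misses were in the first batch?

10 detections and 3 misses

Because Beta–binomial updating is additive in the counts, the combined data contributed (α_post−α_prior, β_post−β_prior) successes and failures.
Total across both batches: 24−8=16 detections, 14−6=8 misses.
Subtract the second batch: 16−6=10 detections and 8−5=3 misses.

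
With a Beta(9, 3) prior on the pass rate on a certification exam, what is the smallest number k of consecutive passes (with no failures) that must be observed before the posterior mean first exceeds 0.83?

k = 6

After k passes and 0 failures the posterior is Beta(9+k, 3), with mean (9+k)/(9+3+k).
Set (9+k)/(12+k) > 0.83 and solve: k > (0.83·12 − 9)/(1 − 0.83) = 5.647.
The smallest integer exceeding 5.647 is 6, and checking k=6: (15)/(18) = 0.8333 > 0.83.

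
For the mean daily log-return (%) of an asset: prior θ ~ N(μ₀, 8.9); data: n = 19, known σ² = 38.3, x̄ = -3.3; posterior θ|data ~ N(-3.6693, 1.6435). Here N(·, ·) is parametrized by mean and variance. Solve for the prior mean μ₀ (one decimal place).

μ₀ = -5.3

With known observation variance, the Normal–Normal posterior has precision τ_n = τ₀ + n/σ² and mean μ_n = (τ₀μ₀ + (n/σ²)x̄)/τ_n.
Here τ₀ = 1/8.9 = 0.112360 and τ_data = 19/38.3 = 0.496084, so τ_n = 0.608444.
Rearranging for μ₀: μ₀ = (μ_n·τ_n − τ_data·x̄)/τ₀ = (-3.6693·0.608444 − 0.496084·-3.3) / 0.112360 = -0.595486/0.112360 ≈ -5.3.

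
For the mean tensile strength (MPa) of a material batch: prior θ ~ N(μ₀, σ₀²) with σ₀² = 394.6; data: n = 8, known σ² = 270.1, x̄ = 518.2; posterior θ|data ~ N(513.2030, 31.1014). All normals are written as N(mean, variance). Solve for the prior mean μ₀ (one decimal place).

μ₀ = 454.8

With known observation variance, the Normal–Normal posterior has precision τ_n = τ₀ + n/σ² and mean μ_n = (τ₀μ₀ + (n/σ²)x̄)/τ_n.
Here τ₀ = 1/394.6 = 0.002534 and τ_data = 8/270.1 = 0.029619, so τ_n = 0.032153.
Rearranging for μ₀: μ₀ = (μ_n·τ_n − τ_data·x̄)/τ₀ = (513.2030·0.032153 − 0.029619·518.2) / 0.002534 = 1.152450/0.002534 ≈ 454.8.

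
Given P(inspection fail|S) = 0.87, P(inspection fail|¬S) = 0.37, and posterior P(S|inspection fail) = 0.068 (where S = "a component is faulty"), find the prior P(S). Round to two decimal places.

In odds form, posterior odds = prior odds × likelihood ratio, so prior odds = posterior odds ÷ LR.
Posterior odds = 0.068/(1−0.068) = 0.0730. LR = 0.87/0.37 = 2.3514.
Prior odds = 0.0730/2.3514 = 0.0310, so P(S) = 0.0310/(1+0.0310) ≈ 0.03.

P(S) = 0.03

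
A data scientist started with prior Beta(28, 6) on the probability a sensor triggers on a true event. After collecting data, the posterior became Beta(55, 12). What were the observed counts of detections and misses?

Beta is conjugate to the binomial likelihood: posterior = Beta(α+s, β+f).
Match parameters: s=55−28=27, f=12−6=6.

27 detections and 6 misses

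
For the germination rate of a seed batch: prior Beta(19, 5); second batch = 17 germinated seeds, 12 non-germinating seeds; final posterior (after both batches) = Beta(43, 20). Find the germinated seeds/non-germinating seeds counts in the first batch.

Sequential conjugate updates are equivalent to a single update on the pooled data, so total successes = posterior α − prior α and total failures = posterior β − prior β.
Total across both batches: 43−19=24 germinated seeds, 20−5=15 non-germinating seeds.
Subtract the second batch: 24−17=7 germinated seeds and 15−12=3 non-germinating seeds.

7 germinated seeds and 3 non-germinating seeds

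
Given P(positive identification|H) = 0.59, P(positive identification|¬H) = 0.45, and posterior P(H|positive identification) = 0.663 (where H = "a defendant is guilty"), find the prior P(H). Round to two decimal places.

In odds form, posterior odds = prior odds × likelihood ratio, so prior odds = posterior odds ÷ LR.
Posterior odds = 0.663/(1−0.663) = 1.9674. LR = 0.59/0.45 = 1.3111.
Prior odds = 1.9674/1.3111 = 1.5006, so P(H) = 1.5006/(1+1.5006) ≈ 0.60.

P(H) = 0.60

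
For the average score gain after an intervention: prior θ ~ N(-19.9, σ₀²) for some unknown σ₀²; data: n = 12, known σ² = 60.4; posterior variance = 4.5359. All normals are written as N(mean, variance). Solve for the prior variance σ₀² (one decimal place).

σ₀² = 45.9

For the Normal–Normal model with known σ², precisions add: τ_n = τ₀ + n/σ².
So 1/σ₀² = 1/4.5359 − 12/60.4 = 0.220463 − 0.198675 = 0.021788.
Hence σ₀² = 1/0.021788 ≈ 45.9.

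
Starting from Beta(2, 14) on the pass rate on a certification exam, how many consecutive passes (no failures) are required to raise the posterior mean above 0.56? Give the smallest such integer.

After k passes and 0 failures the posterior is Beta(2+k, 14), with mean (2+k)/(2+14+k).
Set (2+k)/(16+k) > 0.56 and solve: k > (0.56·16 − 2)/(1 − 0.56) = 15.818.
The smallest integer exceeding 15.818 is 16.

k = 16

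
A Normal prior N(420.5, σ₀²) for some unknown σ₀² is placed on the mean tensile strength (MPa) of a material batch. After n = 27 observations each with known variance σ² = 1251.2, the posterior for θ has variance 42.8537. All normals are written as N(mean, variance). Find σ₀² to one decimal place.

σ₀² = 569.5

Posterior precision equals prior precision plus data precision: 1/σ_n² = 1/σ₀² + n/σ².
So 1/σ₀² = 1/42.8537 − 27/1251.2 = 0.023335 − 0.021579 = 0.001756.
Hence σ₀² = 1/0.001756 ≈ 569.5.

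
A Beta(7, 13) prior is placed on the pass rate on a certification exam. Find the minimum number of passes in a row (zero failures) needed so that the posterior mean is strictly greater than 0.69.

After k passes and 0 failures the posterior is Beta(7+k, 13), with mean (7+k)/(7+13+k).
Set (7+k)/(20+k) > 0.69 and solve: k > (0.69·20 − 7)/(1 − 0.69) = 21.935.
The smallest integer exceeding 21.935 is 22, and checking k=22: (29)/(42) = 0.6905 > 0.69.

k = 22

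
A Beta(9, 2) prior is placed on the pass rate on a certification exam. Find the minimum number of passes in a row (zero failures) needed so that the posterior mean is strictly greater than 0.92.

k = 15

After k passes and 0 failures the posterior is Beta(9+k, 2), with mean (9+k)/(9+2+k).
Set (9+k)/(11+k) > 0.92 and solve: k > (0.92·11 − 9)/(1 − 0.92) = 14.000.
The smallest integer exceeding 14.000 is 15.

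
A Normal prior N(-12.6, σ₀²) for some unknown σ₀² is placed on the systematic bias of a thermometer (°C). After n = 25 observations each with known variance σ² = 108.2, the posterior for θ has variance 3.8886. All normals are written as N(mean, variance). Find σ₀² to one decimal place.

Posterior precision equals prior precision plus data precision: 1/σ_n² = 1/σ₀² + n/σ².
So 1/σ₀² = 1/3.8886 − 25/108.2 = 0.257162 − 0.231054 = 0.026108.
Hence σ₀² = 1/0.026108 ≈ 38.3.

σ₀² = 38.3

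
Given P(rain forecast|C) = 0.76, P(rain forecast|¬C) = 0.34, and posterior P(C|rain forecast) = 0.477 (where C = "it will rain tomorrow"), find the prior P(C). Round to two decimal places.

P(C) = 0.29

Bayes' rule in odds form gives O(C|E) = O(C)·[P(E|C)/P(E|¬C)], hence O(C) = O(C|E)/LR.
Posterior odds = 0.477/(1−0.477) = 0.9120. LR = 0.76/0.34 = 2.2353.
Prior odds = 0.9120/2.2353 = 0.4080, so P(C) = 0.4080/(1+0.4080) ≈ 0.29.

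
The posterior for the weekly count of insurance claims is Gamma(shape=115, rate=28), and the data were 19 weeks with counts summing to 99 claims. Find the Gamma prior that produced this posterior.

Gamma(shape=16, rate=9)

Gamma–Poisson conjugacy: posterior shape = α + Σxᵢ, posterior rate = β + n.
So α = 115 − 99 = 16 and β = 28 − 19 = 9.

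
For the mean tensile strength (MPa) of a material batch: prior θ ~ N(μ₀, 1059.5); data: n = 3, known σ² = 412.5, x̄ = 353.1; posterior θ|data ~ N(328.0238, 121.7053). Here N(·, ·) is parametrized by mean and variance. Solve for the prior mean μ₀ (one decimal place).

With known observation variance, the Normal–Normal posterior has precision τ_n = τ₀ + n/σ² and mean μ_n = (τ₀μ₀ + (n/σ²)x̄)/τ_n.
Here τ₀ = 1/1059.5 = 0.000944 and τ_data = 3/412.5 = 0.007273, so τ_n = 0.008217.
Rearranging for μ₀: μ₀ = (μ_n·τ_n − τ_data·x̄)/τ₀ = (328.0238·0.008217 − 0.007273·353.1) / 0.000944 = 0.127275/0.000944 ≈ 134.8.

μ₀ = 134.8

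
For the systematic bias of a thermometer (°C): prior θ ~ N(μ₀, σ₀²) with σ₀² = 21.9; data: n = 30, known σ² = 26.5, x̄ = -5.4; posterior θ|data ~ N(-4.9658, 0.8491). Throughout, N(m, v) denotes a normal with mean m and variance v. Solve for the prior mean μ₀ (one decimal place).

μ₀ = 5.8

With known observation variance, the Normal–Normal posterior has precision τ_n = τ₀ + n/σ² and mean μ_n = (τ₀μ₀ + (n/σ²)x̄)/τ_n.
Here τ₀ = 1/21.9 = 0.045662 and τ_data = 30/26.5 = 1.132075, so τ_n = 1.177737.
Rearranging for μ₀: μ₀ = (μ_n·τ_n − τ_data·x̄)/τ₀ = (-4.9658·1.177737 − 1.132075·-5.4) / 0.045662 = 0.264799/0.045662 ≈ 5.8.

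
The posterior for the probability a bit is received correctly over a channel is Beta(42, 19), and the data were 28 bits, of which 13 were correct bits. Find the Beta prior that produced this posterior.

Beta(29, 4)

A Beta(α, β) prior with s successes and f failures in binomial data gives a Beta(α+s, β+f) posterior.
Subtract the data counts: 42−13=29, 19−15=4.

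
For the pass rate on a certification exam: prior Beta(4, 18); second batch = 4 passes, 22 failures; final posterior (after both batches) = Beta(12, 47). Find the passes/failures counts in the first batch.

4 passes and 7 failures

Because Beta–binomial updating is additive in the counts, the combined data contributed (α_post−α_prior, β_post−β_prior) successes and failures.
Total across both batches: 12−4=8 passes, 47−18=29 failures.
Subtract the second batch: 8−4=4 passes and 29−22=7 failures.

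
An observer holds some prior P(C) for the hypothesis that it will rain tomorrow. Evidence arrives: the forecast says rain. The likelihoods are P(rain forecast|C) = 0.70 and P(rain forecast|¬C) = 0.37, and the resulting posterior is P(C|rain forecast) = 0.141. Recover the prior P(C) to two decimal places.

P(C) = 0.08

In odds form, posterior odds = prior odds × likelihood ratio, so prior odds = posterior odds ÷ LR.
Posterior odds = 0.141/(1−0.141) = 0.1641. LR = 0.70/0.37 = 1.8919.
Prior odds = 0.1641/1.8919 = 0.0867, so P(C) = 0.0867/(1+0.0867) ≈ 0.08.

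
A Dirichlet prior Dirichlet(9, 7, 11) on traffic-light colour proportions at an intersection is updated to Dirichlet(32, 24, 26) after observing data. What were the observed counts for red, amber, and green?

For a Dirichlet(α) prior with multinomial counts c, the posterior is Dirichlet(α + c) componentwise.
Counts are posterior − prior componentwise: 32−9=23, 24−7=17, 26−11=15.

counts (23, 17, 15)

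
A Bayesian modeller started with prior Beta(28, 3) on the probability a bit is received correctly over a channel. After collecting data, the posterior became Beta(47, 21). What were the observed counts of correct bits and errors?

19 correct bits and 18 errors

Beta is conjugate to the binomial likelihood: posterior = Beta(α+s, β+f).
So s = 47 − 28 = 19 and f = 21 − 3 = 18.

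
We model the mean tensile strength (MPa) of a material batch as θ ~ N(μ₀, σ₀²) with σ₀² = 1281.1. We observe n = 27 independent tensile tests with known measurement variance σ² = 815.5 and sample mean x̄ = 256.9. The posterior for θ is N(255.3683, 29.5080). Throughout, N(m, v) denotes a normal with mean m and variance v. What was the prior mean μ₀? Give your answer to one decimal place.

μ₀ = 190.4

With known observation variance, the Normal–Normal posterior has precision τ_n = τ₀ + n/σ² and mean μ_n = (τ₀μ₀ + (n/σ²)x̄)/τ_n.
Here τ₀ = 1/1281.1 = 0.000781 and τ_data = 27/815.5 = 0.033109, so τ_n = 0.033890.
Rearranging for μ₀: μ₀ = (μ_n·τ_n − τ_data·x̄)/τ₀ = (255.3683·0.033890 − 0.033109·256.9) / 0.000781 = 0.148730/0.000781 ≈ 190.4.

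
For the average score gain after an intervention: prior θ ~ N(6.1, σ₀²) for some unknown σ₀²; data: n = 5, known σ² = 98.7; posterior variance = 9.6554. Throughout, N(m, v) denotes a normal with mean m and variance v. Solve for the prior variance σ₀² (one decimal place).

Posterior precision equals prior precision plus data precision: 1/σ_n² = 1/σ₀² + n/σ².
So 1/σ₀² = 1/9.6554 − 5/98.7 = 0.103569 − 0.050659 = 0.052910.
Hence σ₀² = 1/0.052910 ≈ 18.9.

σ₀² = 18.9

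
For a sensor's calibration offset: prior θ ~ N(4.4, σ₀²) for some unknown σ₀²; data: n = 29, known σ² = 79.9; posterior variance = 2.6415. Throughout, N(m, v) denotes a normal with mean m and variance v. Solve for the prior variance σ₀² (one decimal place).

σ₀² = 64.0

For the Normal–Normal model with known σ², precisions add: τ_n = τ₀ + n/σ².
So 1/σ₀² = 1/2.6415 − 29/79.9 = 0.378573 − 0.362954 = 0.015619.
Hence σ₀² = 1/0.015619 ≈ 64.0.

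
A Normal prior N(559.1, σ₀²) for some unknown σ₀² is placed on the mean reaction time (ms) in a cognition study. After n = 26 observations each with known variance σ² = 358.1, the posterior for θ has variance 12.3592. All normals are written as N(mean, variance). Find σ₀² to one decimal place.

For the Normal–Normal model with known σ², precisions add: τ_n = τ₀ + n/σ².
So 1/σ₀² = 1/12.3592 − 26/358.1 = 0.080911 − 0.072605 = 0.008306.
Hence σ₀² = 1/0.008306 ≈ 120.4.

σ₀² = 120.4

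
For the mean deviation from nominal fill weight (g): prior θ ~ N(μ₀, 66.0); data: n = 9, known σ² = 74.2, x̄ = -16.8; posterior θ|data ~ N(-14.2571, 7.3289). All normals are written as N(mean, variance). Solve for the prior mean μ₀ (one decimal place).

With known observation variance, the Normal–Normal posterior has precision τ_n = τ₀ + n/σ² and mean μ_n = (τ₀μ₀ + (n/σ²)x̄)/τ_n.
Here τ₀ = 1/66.0 = 0.015152 and τ_data = 9/74.2 = 0.121294, so τ_n = 0.136446.
Rearranging for μ₀: μ₀ = (μ_n·τ_n − τ_data·x̄)/τ₀ = (-14.2571·0.136446 − 0.121294·-16.8) / 0.015152 = 0.092415/0.015152 ≈ 6.1.

μ₀ = 6.1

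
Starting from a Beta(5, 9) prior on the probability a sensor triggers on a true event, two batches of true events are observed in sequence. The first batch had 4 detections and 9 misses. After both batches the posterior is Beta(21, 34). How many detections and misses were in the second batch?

Because Beta–binomial updating is additive in the counts, the combined data contributed (α_post−α_prior, β_post−β_prior) successes and failures.
Total across both batches: 21−5=16 detections, 34−9=25 misses.
Subtract the first batch: 16−4=12 detections and 25−9=16 misses.

12 detections and 16 misses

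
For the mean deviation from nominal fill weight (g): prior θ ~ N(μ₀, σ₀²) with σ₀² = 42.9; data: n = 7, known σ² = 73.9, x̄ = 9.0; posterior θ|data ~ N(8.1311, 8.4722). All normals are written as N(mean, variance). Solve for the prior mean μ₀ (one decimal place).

The posterior mean is a precision-weighted average: μ_n = (τ₀μ₀ + τ_data·x̄)/(τ₀+τ_data), with τ₀=1/σ₀² and τ_data=n/σ².
Here τ₀ = 1/42.9 = 0.023310 and τ_data = 7/73.9 = 0.094723, so τ_n = 0.118033.
Rearranging for μ₀: μ₀ = (μ_n·τ_n − τ_data·x̄)/τ₀ = (8.1311·0.118033 − 0.094723·9.0) / 0.023310 = 0.107231/0.023310 ≈ 4.6.

μ₀ = 4.6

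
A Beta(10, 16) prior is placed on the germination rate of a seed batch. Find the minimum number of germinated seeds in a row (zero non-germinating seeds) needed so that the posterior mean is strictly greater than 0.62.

After k germinated seeds and 0 non-germinating seeds the posterior is Beta(10+k, 16), with mean (10+k)/(10+16+k).
Set (10+k)/(26+k) > 0.62 and solve: k > (0.62·26 − 10)/(1 − 0.62) = 16.105.
The smallest integer exceeding 16.105 is 17.

k = 17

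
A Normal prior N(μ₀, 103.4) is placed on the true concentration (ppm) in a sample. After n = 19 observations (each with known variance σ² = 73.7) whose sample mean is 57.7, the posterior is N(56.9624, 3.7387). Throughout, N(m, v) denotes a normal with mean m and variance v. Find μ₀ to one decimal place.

With known observation variance, the Normal–Normal posterior has precision τ_n = τ₀ + n/σ² and mean μ_n = (τ₀μ₀ + (n/σ²)x̄)/τ_n.
Here τ₀ = 1/103.4 = 0.009671 and τ_data = 19/73.7 = 0.257802, so τ_n = 0.267473.
Rearranging for μ₀: μ₀ = (μ_n·τ_n − τ_data·x̄)/τ₀ = (56.9624·0.267473 − 0.257802·57.7) / 0.009671 = 0.360729/0.009671 ≈ 37.3.

μ₀ = 37.3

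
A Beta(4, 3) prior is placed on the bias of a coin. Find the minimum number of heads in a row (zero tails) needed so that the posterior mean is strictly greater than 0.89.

k = 21

After k heads and 0 tails the posterior is Beta(4+k, 3), with mean (4+k)/(4+3+k).
Set (4+k)/(7+k) > 0.89 and solve: k > (0.89·7 − 4)/(1 − 0.89) = 20.273.
The smallest integer exceeding 20.273 is 21.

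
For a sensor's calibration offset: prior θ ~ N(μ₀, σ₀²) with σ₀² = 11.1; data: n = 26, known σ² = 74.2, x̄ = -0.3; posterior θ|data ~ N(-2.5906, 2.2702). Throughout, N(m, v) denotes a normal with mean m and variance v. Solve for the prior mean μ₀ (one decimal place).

μ₀ = -11.5

The posterior mean is a precision-weighted average: μ_n = (τ₀μ₀ + τ_data·x̄)/(τ₀+τ_data), with τ₀=1/σ₀² and τ_data=n/σ².
Here τ₀ = 1/11.1 = 0.090090 and τ_data = 26/74.2 = 0.350404, so τ_n = 0.440494.
Rearranging for μ₀: μ₀ = (μ_n·τ_n − τ_data·x̄)/τ₀ = (-2.5906·0.440494 − 0.350404·-0.3) / 0.090090 = -1.036023/0.090090 ≈ -11.5.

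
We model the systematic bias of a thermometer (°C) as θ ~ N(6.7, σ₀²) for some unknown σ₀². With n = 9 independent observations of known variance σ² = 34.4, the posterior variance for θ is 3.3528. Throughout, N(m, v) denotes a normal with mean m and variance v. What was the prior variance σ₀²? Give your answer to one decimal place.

σ₀² = 27.3

For the Normal–Normal model with known σ², precisions add: τ_n = τ₀ + n/σ².
So 1/σ₀² = 1/3.3528 − 9/34.4 = 0.298258 − 0.261628 = 0.036630.
Hence σ₀² = 1/0.036630 ≈ 27.3.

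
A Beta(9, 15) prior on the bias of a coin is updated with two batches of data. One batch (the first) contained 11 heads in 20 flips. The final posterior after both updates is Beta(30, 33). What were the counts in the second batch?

10 heads and 9 tails

Because Beta–binomial updating is additive in the counts, the combined data contributed (α_post−α_prior, β_post−β_prior) successes and failures.
Total across both batches: 30−9=21 heads, 33−15=18 tails.
Subtract the first batch: 21−11=10 heads and 18−9=9 tails.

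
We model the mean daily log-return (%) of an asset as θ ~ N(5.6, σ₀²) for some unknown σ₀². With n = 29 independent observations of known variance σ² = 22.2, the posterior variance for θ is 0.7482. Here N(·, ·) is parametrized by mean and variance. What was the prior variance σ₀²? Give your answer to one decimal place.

For the Normal–Normal model with known σ², precisions add: τ_n = τ₀ + n/σ².
So 1/σ₀² = 1/0.7482 − 29/22.2 = 1.336541 − 1.306306 = 0.030235.
Hence σ₀² = 1/0.030235 ≈ 33.1.

σ₀² = 33.1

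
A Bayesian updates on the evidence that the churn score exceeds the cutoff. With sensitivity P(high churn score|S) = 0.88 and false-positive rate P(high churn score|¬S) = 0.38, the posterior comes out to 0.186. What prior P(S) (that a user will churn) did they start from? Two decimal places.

Bayes' rule in odds form gives O(S|E) = O(S)·[P(E|S)/P(E|¬S)], hence O(S) = O(S|E)/LR.
Posterior odds = 0.186/(1−0.186) = 0.2285. LR = 0.88/0.38 = 2.3158.
Prior odds = 0.2285/2.3158 = 0.0987, so P(S) = 0.0987/(1+0.0987) ≈ 0.09.

P(S) = 0.09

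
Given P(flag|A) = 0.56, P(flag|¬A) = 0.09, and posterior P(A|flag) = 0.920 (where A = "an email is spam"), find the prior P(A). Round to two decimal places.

P(A) = 0.65

Bayes' rule in odds form gives O(A|E) = O(A)·[P(E|A)/P(E|¬A)], hence O(A) = O(A|E)/LR.
Posterior odds = 0.920/(1−0.920) = 11.5000. LR = 0.56/0.09 = 6.2222.
Prior odds = 11.5000/6.2222 = 1.8482, so P(A) = 1.8482/(1+1.8482) ≈ 0.65.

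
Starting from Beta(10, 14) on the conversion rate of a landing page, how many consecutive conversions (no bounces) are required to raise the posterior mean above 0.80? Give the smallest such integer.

k = 47

After k conversions and 0 bounces the posterior is Beta(10+k, 14), with mean (10+k)/(10+14+k).
Set (10+k)/(24+k) > 0.80 and solve: k > (0.80·24 − 10)/(1 − 0.80) = 46.000.
The smallest integer exceeding 46.000 is 47, and checking k=47: (57)/(71) = 0.8028 > 0.80.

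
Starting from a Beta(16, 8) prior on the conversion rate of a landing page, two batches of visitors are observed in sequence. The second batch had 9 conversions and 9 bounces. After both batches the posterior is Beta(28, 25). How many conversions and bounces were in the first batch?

3 conversions and 8 bounces

Sequential conjugate updates are equivalent to a single update on the pooled data, so total successes = posterior α − prior α and total failures = posterior β − prior β.
Total across both batches: 28−16=12 conversions, 25−8=17 bounces.
Subtract the second batch: 12−9=3 conversions and 17−9=8 bounces.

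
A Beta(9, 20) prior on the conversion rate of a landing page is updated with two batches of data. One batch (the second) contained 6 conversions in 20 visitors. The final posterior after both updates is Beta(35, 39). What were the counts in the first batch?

20 conversions and 5 bounces

Sequential conjugate updates are equivalent to a single update on the pooled data, so total successes = posterior α − prior α and total failures = posterior β − prior β.
Total across both batches: 35−9=26 conversions, 39−20=19 bounces.
Subtract the second batch: 26−6=20 conversions and 19−14=5 bounces.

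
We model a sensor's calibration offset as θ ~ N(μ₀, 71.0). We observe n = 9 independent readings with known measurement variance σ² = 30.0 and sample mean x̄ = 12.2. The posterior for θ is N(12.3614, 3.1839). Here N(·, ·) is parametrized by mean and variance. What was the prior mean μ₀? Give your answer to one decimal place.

μ₀ = 15.8

The posterior mean is a precision-weighted average: μ_n = (τ₀μ₀ + τ_data·x̄)/(τ₀+τ_data), with τ₀=1/σ₀² and τ_data=n/σ².
Here τ₀ = 1/71.0 = 0.014085 and τ_data = 9/30.0 = 0.300000, so τ_n = 0.314085.
Rearranging for μ₀: μ₀ = (μ_n·τ_n − τ_data·x̄)/τ₀ = (12.3614·0.314085 − 0.300000·12.2) / 0.014085 = 0.222530/0.014085 ≈ 15.8.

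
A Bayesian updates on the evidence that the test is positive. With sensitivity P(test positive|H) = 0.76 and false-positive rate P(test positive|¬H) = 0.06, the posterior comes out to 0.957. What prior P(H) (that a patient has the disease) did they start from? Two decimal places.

In odds form, posterior odds = prior odds × likelihood ratio, so prior odds = posterior odds ÷ LR.
Posterior odds = 0.957/(1−0.957) = 22.2558. LR = 0.76/0.06 = 12.6667.
Prior odds = 22.2558/12.6667 = 1.7570, so P(H) = 1.7570/(1+1.7570) ≈ 0.64.

P(H) = 0.64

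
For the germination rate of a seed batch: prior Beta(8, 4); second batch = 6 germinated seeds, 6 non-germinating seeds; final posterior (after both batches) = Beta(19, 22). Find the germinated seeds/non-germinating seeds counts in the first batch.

5 germinated seeds and 12 non-germinating seeds

Because Beta–binomial updating is additive in the counts, the combined data contributed (α_post−α_prior, β_post−β_prior) successes and failures.
Total across both batches: 19−8=11 germinated seeds, 22−4=18 non-germinating seeds.
Subtract the second batch: 11−6=5 germinated seeds and 18−6=12 non-germinating seeds.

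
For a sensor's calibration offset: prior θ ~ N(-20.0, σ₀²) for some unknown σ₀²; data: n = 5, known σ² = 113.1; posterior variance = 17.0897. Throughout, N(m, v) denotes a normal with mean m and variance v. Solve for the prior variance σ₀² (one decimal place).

Posterior precision equals prior precision plus data precision: 1/σ_n² = 1/σ₀² + n/σ².
So 1/σ₀² = 1/17.0897 − 5/113.1 = 0.058515 − 0.044209 = 0.014306.
Hence σ₀² = 1/0.014306 ≈ 69.9.

σ₀² = 69.9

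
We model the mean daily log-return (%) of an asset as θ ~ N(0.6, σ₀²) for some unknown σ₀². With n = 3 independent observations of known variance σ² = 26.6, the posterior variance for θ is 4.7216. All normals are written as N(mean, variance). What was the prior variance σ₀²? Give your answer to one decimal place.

σ₀² = 10.1

Posterior precision equals prior precision plus data precision: 1/σ_n² = 1/σ₀² + n/σ².
So 1/σ₀² = 1/4.7216 − 3/26.6 = 0.211793 − 0.112782 = 0.099011.
Hence σ₀² = 1/0.099011 ≈ 10.1.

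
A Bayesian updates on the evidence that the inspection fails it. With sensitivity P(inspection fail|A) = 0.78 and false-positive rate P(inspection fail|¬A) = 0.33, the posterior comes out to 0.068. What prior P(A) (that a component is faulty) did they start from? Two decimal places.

P(A) = 0.03

In odds form, posterior odds = prior odds × likelihood ratio, so prior odds = posterior odds ÷ LR.
Posterior odds = 0.068/(1−0.068) = 0.0730. LR = 0.78/0.33 = 2.3636.
Prior odds = 0.0730/2.3636 = 0.0309, so P(A) = 0.0309/(1+0.0309) ≈ 0.03.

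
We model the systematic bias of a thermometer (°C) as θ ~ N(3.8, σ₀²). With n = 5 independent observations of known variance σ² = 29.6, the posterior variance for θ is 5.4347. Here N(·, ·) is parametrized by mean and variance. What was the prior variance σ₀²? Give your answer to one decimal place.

For the Normal–Normal model with known σ², precisions add: τ_n = τ₀ + n/σ².
So 1/σ₀² = 1/5.4347 − 5/29.6 = 0.184003 − 0.168919 = 0.015084.
Hence σ₀² = 1/0.015084 ≈ 66.3.

σ₀² = 66.3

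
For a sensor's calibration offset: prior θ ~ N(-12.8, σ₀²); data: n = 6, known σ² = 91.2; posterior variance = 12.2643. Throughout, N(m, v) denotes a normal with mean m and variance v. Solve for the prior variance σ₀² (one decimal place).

For the Normal–Normal model with known σ², precisions add: τ_n = τ₀ + n/σ².
So 1/σ₀² = 1/12.2643 − 6/91.2 = 0.081537 − 0.065789 = 0.015748.
Hence σ₀² = 1/0.015748 ≈ 63.5.

σ₀² = 63.5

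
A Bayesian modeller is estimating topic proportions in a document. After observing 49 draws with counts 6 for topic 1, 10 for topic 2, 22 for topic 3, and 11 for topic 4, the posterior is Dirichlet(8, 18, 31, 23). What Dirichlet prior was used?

For a Dirichlet(α) prior with multinomial counts c, the posterior is Dirichlet(α + c) componentwise.
Subtract each count from the matching posterior parameter: 8−6=2, 18−10=8, 31−22=9, 23−11=12.

Dirichlet(2, 8, 9, 12)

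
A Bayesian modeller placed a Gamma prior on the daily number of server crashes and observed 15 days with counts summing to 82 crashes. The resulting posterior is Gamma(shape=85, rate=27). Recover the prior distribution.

Gamma(shape=3, rate=12)

A Gamma(α, β) prior (rate parametrization) on a Poisson rate with n observations summing to S gives posterior Gamma(α+S, β+n).
So α = 85 − 82 = 3 and β = 27 − 15 = 12.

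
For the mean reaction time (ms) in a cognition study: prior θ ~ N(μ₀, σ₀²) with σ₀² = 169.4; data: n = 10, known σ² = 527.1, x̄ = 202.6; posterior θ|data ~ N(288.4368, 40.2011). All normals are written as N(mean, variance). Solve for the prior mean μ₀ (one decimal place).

The posterior mean is a precision-weighted average: μ_n = (τ₀μ₀ + τ_data·x̄)/(τ₀+τ_data), with τ₀=1/σ₀² and τ_data=n/σ².
Here τ₀ = 1/169.4 = 0.005903 and τ_data = 10/527.1 = 0.018972, so τ_n = 0.024875.
Rearranging for μ₀: μ₀ = (μ_n·τ_n − τ_data·x̄)/τ₀ = (288.4368·0.024875 − 0.018972·202.6) / 0.005903 = 3.331138/0.005903 ≈ 564.3.

μ₀ = 564.3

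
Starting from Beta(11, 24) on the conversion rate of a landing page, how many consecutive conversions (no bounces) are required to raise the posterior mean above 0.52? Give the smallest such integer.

After k conversions and 0 bounces the posterior is Beta(11+k, 24), with mean (11+k)/(11+24+k).
Set (11+k)/(35+k) > 0.52 and solve: k > (0.52·35 − 11)/(1 − 0.52) = 15.000.
The smallest integer exceeding 15.000 is 16, and checking k=16: (27)/(51) = 0.5294 > 0.52.

k = 16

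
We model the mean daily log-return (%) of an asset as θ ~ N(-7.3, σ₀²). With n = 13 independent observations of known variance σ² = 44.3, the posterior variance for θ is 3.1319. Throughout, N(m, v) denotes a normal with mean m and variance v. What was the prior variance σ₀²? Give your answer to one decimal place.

σ₀² = 38.7

Posterior precision equals prior precision plus data precision: 1/σ_n² = 1/σ₀² + n/σ².
So 1/σ₀² = 1/3.1319 − 13/44.3 = 0.319295 − 0.293454 = 0.025841.
Hence σ₀² = 1/0.025841 ≈ 38.7.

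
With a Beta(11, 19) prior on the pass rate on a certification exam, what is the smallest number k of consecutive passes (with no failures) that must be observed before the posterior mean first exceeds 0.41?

After k passes and 0 failures the posterior is Beta(11+k, 19), with mean (11+k)/(11+19+k).
Set (11+k)/(30+k) > 0.41 and solve: k > (0.41·30 − 11)/(1 − 0.41) = 2.203.
The smallest integer exceeding 2.203 is 3.

k = 3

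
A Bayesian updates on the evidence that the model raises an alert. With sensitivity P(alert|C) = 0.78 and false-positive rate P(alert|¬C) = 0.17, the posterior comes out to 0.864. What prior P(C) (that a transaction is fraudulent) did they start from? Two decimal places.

P(C) = 0.58

Bayes' rule in odds form gives O(C|E) = O(C)·[P(E|C)/P(E|¬C)], hence O(C) = O(C|E)/LR.
Posterior odds = 0.864/(1−0.864) = 6.3529. LR = 0.78/0.17 = 4.5882.
Prior odds = 6.3529/4.5882 = 1.3846, so P(C) = 1.3846/(1+1.3846) ≈ 0.58.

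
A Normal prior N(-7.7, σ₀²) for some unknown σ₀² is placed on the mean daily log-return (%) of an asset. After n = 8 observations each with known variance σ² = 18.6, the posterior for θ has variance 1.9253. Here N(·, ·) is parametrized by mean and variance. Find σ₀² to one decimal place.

For the Normal–Normal model with known σ², precisions add: τ_n = τ₀ + n/σ².
So 1/σ₀² = 1/1.9253 − 8/18.6 = 0.519400 − 0.430108 = 0.089292.
Hence σ₀² = 1/0.089292 ≈ 11.2.

σ₀² = 11.2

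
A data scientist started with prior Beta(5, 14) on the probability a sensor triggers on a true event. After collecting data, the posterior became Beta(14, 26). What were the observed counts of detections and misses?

Under Beta–binomial conjugacy the posterior parameters are (a+s, b+f).
So s = 14 − 5 = 9 and f = 26 − 14 = 12.

9 detections and 12 misses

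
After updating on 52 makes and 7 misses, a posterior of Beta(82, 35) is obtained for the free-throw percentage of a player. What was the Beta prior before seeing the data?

Beta is conjugate to the binomial likelihood: posterior = Beta(a+s, b+f).
Subtract the data counts: 82−52=30, 35−7=28.

Beta(30, 28)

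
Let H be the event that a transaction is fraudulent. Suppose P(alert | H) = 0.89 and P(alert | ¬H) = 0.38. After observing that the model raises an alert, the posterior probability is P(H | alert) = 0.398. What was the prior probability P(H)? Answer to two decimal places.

P(H) = 0.22

In odds form, posterior odds = prior odds × likelihood ratio, so prior odds = posterior odds ÷ LR.
Posterior odds = 0.398/(1−0.398) = 0.6611. LR = 0.89/0.38 = 2.3421.
Prior odds = 0.6611/2.3421 = 0.2823, so P(H) = 0.2823/(1+0.2823) ≈ 0.22.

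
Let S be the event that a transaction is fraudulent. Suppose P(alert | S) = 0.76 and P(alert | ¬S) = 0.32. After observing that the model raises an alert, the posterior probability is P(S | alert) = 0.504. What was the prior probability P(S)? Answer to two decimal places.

Bayes' rule in odds form gives O(S|E) = O(S)·[P(E|S)/P(E|¬S)], hence O(S) = O(S|E)/LR.
Posterior odds = 0.504/(1−0.504) = 1.0161. LR = 0.76/0.32 = 2.3750.
Prior odds = 1.0161/2.3750 = 0.4278, so P(S) = 0.4278/(1+0.4278) ≈ 0.30.

P(S) = 0.30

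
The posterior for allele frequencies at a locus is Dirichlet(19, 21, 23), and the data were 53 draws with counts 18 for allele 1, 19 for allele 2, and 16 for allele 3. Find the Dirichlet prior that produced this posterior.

Dirichlet(1, 2, 7)

For a Dirichlet(α) prior with multinomial counts c, the posterior is Dirichlet(α + c) componentwise.
Subtract each count from the matching posterior parameter: 19−18=1, 21−19=2, 23−16=7.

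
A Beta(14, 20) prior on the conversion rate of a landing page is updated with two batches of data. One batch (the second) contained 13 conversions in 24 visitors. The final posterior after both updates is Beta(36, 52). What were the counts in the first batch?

Because Beta–binomial updating is additive in the counts, the combined data contributed (α_post−α_prior, β_post−β_prior) successes and failures.
Total across both batches: 36−14=22 conversions, 52−20=32 bounces.
Subtract the second batch: 22−13=9 conversions and 32−11=21 bounces.

9 conversions and 21 bounces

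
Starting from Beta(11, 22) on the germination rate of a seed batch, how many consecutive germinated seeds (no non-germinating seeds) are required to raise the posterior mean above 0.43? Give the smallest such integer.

After k germinated seeds and 0 non-germinating seeds the posterior is Beta(11+k, 22), with mean (11+k)/(11+22+k).
Set (11+k)/(33+k) > 0.43 and solve: k > (0.43·33 − 11)/(1 − 0.43) = 5.596.
The smallest integer exceeding 5.596 is 6.

k = 6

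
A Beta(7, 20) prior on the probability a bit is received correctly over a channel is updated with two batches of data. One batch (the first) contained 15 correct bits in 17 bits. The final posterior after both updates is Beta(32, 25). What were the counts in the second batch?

Because Beta–binomial updating is additive in the counts, the combined data contributed (α_post−α_prior, β_post−β_prior) successes and failures.
Total across both batches: 32−7=25 correct bits, 25−20=5 errors.
Subtract the first batch: 25−15=10 correct bits and 5−2=3 errors.

10 correct bits and 3 errors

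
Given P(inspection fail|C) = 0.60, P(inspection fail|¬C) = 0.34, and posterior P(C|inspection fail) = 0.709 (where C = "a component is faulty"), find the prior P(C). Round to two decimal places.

P(C) = 0.58

Bayes' rule in odds form gives O(C|E) = O(C)·[P(E|C)/P(E|¬C)], hence O(C) = O(C|E)/LR.
Posterior odds = 0.709/(1−0.709) = 2.4364. LR = 0.60/0.34 = 1.7647.
Prior odds = 2.4364/1.7647 = 1.3806, so P(C) = 1.3806/(1+1.3806) ≈ 0.58.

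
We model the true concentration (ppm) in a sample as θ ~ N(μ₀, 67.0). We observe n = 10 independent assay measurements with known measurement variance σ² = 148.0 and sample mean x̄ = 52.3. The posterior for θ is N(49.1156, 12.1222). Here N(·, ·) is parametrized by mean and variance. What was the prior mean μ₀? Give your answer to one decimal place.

With known observation variance, the Normal–Normal posterior has precision τ_n = τ₀ + n/σ² and mean μ_n = (τ₀μ₀ + (n/σ²)x̄)/τ_n.
Here τ₀ = 1/67.0 = 0.014925 and τ_data = 10/148.0 = 0.067568, so τ_n = 0.082493.
Rearranging for μ₀: μ₀ = (μ_n·τ_n − τ_data·x̄)/τ₀ = (49.1156·0.082493 − 0.067568·52.3) / 0.014925 = 0.517887/0.014925 ≈ 34.7.

μ₀ = 34.7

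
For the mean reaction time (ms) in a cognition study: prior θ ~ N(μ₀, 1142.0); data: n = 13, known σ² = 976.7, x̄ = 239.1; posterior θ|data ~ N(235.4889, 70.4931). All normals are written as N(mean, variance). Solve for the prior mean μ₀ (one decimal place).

The posterior mean is a precision-weighted average: μ_n = (τ₀μ₀ + τ_data·x̄)/(τ₀+τ_data), with τ₀=1/σ₀² and τ_data=n/σ².
Here τ₀ = 1/1142.0 = 0.000876 and τ_data = 13/976.7 = 0.013310, so τ_n = 0.014186.
Rearranging for μ₀: μ₀ = (μ_n·τ_n − τ_data·x̄)/τ₀ = (235.4889·0.014186 − 0.013310·239.1) / 0.000876 = 0.158225/0.000876 ≈ 180.6.

μ₀ = 180.6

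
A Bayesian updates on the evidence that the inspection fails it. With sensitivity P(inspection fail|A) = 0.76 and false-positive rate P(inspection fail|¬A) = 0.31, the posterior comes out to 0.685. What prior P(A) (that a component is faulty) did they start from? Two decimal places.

In odds form, posterior odds = prior odds × likelihood ratio, so prior odds = posterior odds ÷ LR.
Posterior odds = 0.685/(1−0.685) = 2.1746. LR = 0.76/0.31 = 2.4516.
Prior odds = 2.1746/2.4516 = 0.8870, so P(A) = 0.8870/(1+0.8870) ≈ 0.47.

P(A) = 0.47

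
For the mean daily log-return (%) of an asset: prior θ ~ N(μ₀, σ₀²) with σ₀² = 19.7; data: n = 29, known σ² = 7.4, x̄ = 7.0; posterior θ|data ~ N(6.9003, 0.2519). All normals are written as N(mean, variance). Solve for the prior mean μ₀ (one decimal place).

With known observation variance, the Normal–Normal posterior has precision τ_n = τ₀ + n/σ² and mean μ_n = (τ₀μ₀ + (n/σ²)x̄)/τ_n.
Here τ₀ = 1/19.7 = 0.050761 and τ_data = 29/7.4 = 3.918919, so τ_n = 3.969680.
Rearranging for μ₀: μ₀ = (μ_n·τ_n − τ_data·x̄)/τ₀ = (6.9003·3.969680 − 3.918919·7.0) / 0.050761 = -0.040450/0.050761 ≈ -0.8.

μ₀ = -0.8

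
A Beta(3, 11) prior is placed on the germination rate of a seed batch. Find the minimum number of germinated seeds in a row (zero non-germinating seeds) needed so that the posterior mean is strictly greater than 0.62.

After k germinated seeds and 0 non-germinating seeds the posterior is Beta(3+k, 11), with mean (3+k)/(3+11+k).
Set (3+k)/(14+k) > 0.62 and solve: k > (0.62·14 − 3)/(1 − 0.62) = 14.947.
The smallest integer exceeding 14.947 is 15.

k = 15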